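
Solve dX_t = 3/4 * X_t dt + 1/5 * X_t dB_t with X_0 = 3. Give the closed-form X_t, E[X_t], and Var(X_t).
X_t = 3 * exp((73/100) t + (1/5) B_t); E[X_t] = 3*exp(3*t/4); Var(X_t) = 9*(exp(t/25) - 1)*exp(3*t/2)

For GBM dX = mu X dt + sigma X dB with X_0 = x_0, apply Itô to Y = log X: dY = (mu - sigma^2/2) dt + sigma dB, so Y_t = log(x_0) + (mu - sigma^2/2) t + sigma B_t and hence X_t = x_0 * exp((mu - sigma^2/2) t + sigma B_t).
With mu = 3/4, sigma = 1/5, x_0 = 3, this gives:
  X_t = 3 * exp((73/100) * t + (1/5) * B_t).
Since sigma*B_t ~ Normal(0, sigma^2 t), E[exp(sigma*B_t)] = exp(sigma^2 t / 2); so E[X_t] = x_0 * exp((mu - sigma^2/2) t) * exp(sigma^2 t / 2) = x_0 * exp(mu t) = 3*exp(3*t/4).
Var(X_t) = E[X_t^2] - (E[X_t])^2 = x_0^2 * exp(2 mu t) * (exp(sigma^2 t) - 1) = 9*(exp(t/25) - 1)*exp(3*t/2).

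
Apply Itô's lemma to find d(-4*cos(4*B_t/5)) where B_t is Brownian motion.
d(-4*cos(4*B_t/5)) = (32*cos(4*B_t/5)/25) dt + (16*sin(4*B_t/5)/5) dB_t

Itô's formula for f(B_t) gives d f(B_t) = f'(B_t) dB_t + (1/2) f''(B_t) dt. Compute derivatives of f(x) = -4*cos(4*x/5):
  f'(x)  = 16*sin(4*x/5)/5
  f''(x) = 64*cos(4*x/5)/25
Substitute x = B_t and multiply the f'' term by 1/2:
  drift     = (1/2) * (64*cos(4*x/5)/25) evaluated at B_t = 32*cos(4*B_t/5)/25
  diffusion = (16*sin(4*x/5)/5) evaluated at B_t = 16*sin(4*B_t/5)/5
Therefore d(-4*cos(4*B_t/5)) = (32*cos(4*B_t/5)/25) dt + (16*sin(4*B_t/5)/5) dB_t.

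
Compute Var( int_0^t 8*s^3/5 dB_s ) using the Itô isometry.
Var = 64*t^7/175

The Itô integral of a deterministic integrand f(s) has mean 0 because each increment f(s) * (B_{s+ds} - B_s) has mean 0. By the Itô isometry:
  Var( int_0^t f(s) dB_s ) = E[ (int_0^t f(s) dB_s)^2 ] = int_0^t f(s)^2 ds.
Here f(s) = 8*s^3/5, so f(s)^2 = 64*s^6/25. Integrate:
  int_0^t (64*s^6/25) ds = 64*t^7/175.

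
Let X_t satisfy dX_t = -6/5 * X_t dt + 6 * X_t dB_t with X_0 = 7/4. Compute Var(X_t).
Var(X_t) = (49*exp(36*t) - 49)*exp(-12*t/5)/16

For GBM dX = mu X dt + sigma X dB with X_0 = x_0, apply Itô to Y = log X: dY = (mu - sigma^2/2) dt + sigma dB, so Y_t = log(x_0) + (mu - sigma^2/2) t + sigma B_t and hence X_t = x_0 * exp((mu - sigma^2/2) t + sigma B_t).
With mu = -6/5, sigma = 6, x_0 = 7/4, this gives:
  X_t = 7/4 * exp((-96/5) * t + (6) * B_t).
Since sigma*B_t ~ Normal(0, sigma^2 t), E[exp(sigma*B_t)] = exp(sigma^2 t / 2); so E[X_t] = x_0 * exp((mu - sigma^2/2) t) * exp(sigma^2 t / 2) = x_0 * exp(mu t) = 7*exp(-6*t/5)/4.
Var(X_t) = E[X_t^2] - (E[X_t])^2 = x_0^2 * exp(2 mu t) * (exp(sigma^2 t) - 1) = (49*exp(36*t) - 49)*exp(-12*t/5)/16.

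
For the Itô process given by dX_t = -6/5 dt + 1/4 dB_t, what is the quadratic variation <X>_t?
<X>_t = t/16

For an Itô process dX_t = a(t) dt + b(t) dB_t, the quadratic variation is <X>_t = int_0^t b(s)^2 ds (the drift term does not contribute). Here b(s) = 1/4, so
  b(s)^2 = 1/16.
Integrating from 0 to t:
  <X>_t = int_0^t (1/16) ds = t/16.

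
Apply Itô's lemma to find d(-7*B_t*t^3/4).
d(-7*B_t*t^3/4) = (-21*B_t*t^2/4) dt + (-7*t^3/4) dB_t

Itô's formula for f(t, x): d f(t, B_t) = (f_t + (1/2) f_xx) dt + f_x dB_t. Compute partials of f(t, x) = -7*t^3*x/4:
  f_t(t,x)  = -21*t^2*x/4
  f_x(t,x)  = -7*t^3/4
  f_xx(t,x) = 0
Assemble drift = f_t + (1/2) f_xx = -21*t^2*x/4 and diffusion = f_x = -7*t^3/4. Substituting x = B_t:
  d(-7*B_t*t^3/4) = (-21*B_t*t^2/4) dt + (-7*t^3/4) dB_t.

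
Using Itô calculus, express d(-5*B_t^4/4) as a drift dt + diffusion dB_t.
d(-5*B_t^4/4) = (-15*B_t^2/2) dt + (-5*B_t^3) dB_t

Itô's formula for f(B_t) gives d f(B_t) = f'(B_t) dB_t + (1/2) f''(B_t) dt. Compute derivatives of f(x) = -5*x^4/4:
  f'(x)  = -5*x^3
  f''(x) = -15*x^2
Substitute x = B_t and multiply the f'' term by 1/2:
  drift     = (1/2) * (-15*x^2) evaluated at B_t = -15*B_t^2/2
  diffusion = (-5*x^3) evaluated at B_t = -5*B_t^3
Therefore d(-5*B_t^4/4) = (-15*B_t^2/2) dt + (-5*B_t^3) dB_t.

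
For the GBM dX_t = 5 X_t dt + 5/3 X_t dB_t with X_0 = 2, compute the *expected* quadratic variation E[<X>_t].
E[<X>_t] = 20*exp(115*t/9)/23 - 20/23

<X>_t = int_0^t ((5/3) * X_s)^2 ds. Taking expectation inside the integral: E[<X>_t] = (5/3)^2 * int_0^t E[X_s^2] ds. For GBM, E[X_s^2] = x_0^2 * exp((2 mu + sigma^2) s). Integrating:
  E[<X>_t] = (5/3)^2 * 2^2 * (exp((2*5 + (5/3)^2) t) - 1) / (2*5 + (5/3)^2)
           = (5/3)^2 * 2^2 * (exp((115/9) t) - 1) / (115/9) = 20*exp(115*t/9)/23 - 20/23.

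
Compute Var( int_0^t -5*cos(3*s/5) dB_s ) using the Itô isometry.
Var = 25*t/2 + 125*sin(6*t/5)/12

The Itô integral of a deterministic integrand f(s) has mean 0 because each increment f(s) * (B_{s+ds} - B_s) has mean 0. By the Itô isometry:
  Var( int_0^t f(s) dB_s ) = E[ (int_0^t f(s) dB_s)^2 ] = int_0^t f(s)^2 ds.
Here f(s) = -5*cos(3*s/5), so f(s)^2 = 25*cos(3*s/5)^2. Integrate:
  int_0^t (25*cos(3*s/5)^2) ds = 25*t/2 + 125*sin(6*t/5)/12.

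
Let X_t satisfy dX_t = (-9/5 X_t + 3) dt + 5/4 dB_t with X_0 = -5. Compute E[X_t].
E[X_t] = 5/3 - 20*exp(-9*t/5)/3

Taking expectations and using E[dB_t] = 0, the mean m(t) = E[X_t] satisfies the ODE m'(t) = a m(t) + b with m(0) = x_0. With a = -9/5, b = 3, x_0 = -5, the solution is
  m(t) = x_0 * exp(a t) + (b/a) * (exp(a t) - 1)
       = (-5) * exp((-9/5) t) + (3/(-9/5)) * (exp((-9/5) t) - 1)
       = 5/3 - 20*exp(-9*t/5)/3.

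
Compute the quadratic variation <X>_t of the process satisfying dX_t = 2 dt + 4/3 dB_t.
<X>_t = 16*t/9

For an Itô process dX_t = a(t) dt + b(t) dB_t, the quadratic variation is <X>_t = int_0^t b(s)^2 ds (the drift term does not contribute). Here b(s) = 4/3, so
  b(s)^2 = 16/9.
Integrating from 0 to t:
  <X>_t = int_0^t (16/9) ds = 16*t/9.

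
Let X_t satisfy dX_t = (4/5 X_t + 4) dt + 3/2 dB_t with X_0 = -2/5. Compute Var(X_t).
Var(X_t) = 45*exp(8*t/5)/32 - 45/32

The variance V(t) = Var(X_t) satisfies V'(t) = 2 a V(t) + c^2 with V(0) = 0 (drift coefficient is linear in X, diffusion is constant). With a = 4/5, c = 3/2, the solution is
  V(t) = (c^2 / (2 a)) * (exp(2 a t) - 1)
       = ((3/2)^2 / (2*(4/5))) * (exp((8/5) t) - 1)
       = 45*exp(8*t/5)/32 - 45/32.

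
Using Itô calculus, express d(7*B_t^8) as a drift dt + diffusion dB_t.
d(7*B_t^8) = (196*B_t^6) dt + (56*B_t^7) dB_t

Itô's formula for f(B_t) gives d f(B_t) = f'(B_t) dB_t + (1/2) f''(B_t) dt. Compute derivatives of f(x) = 7*x^8:
  f'(x)  = 56*x^7
  f''(x) = 392*x^6
Substitute x = B_t and multiply the f'' term by 1/2:
  drift     = (1/2) * (392*x^6) evaluated at B_t = 196*B_t^6
  diffusion = (56*x^7) evaluated at B_t = 56*B_t^7
Therefore d(7*B_t^8) = (196*B_t^6) dt + (56*B_t^7) dB_t.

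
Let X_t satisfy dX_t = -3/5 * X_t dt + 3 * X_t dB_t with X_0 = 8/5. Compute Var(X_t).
Var(X_t) = (64*exp(9*t) - 64)*exp(-6*t/5)/25

For GBM dX = mu X dt + sigma X dB with X_0 = x_0, apply Itô to Y = log X: dY = (mu - sigma^2/2) dt + sigma dB, so Y_t = log(x_0) + (mu - sigma^2/2) t + sigma B_t and hence X_t = x_0 * exp((mu - sigma^2/2) t + sigma B_t).
With mu = -3/5, sigma = 3, x_0 = 8/5, this gives:
  X_t = 8/5 * exp((-51/10) * t + (3) * B_t).
Since sigma*B_t ~ Normal(0, sigma^2 t), E[exp(sigma*B_t)] = exp(sigma^2 t / 2); so E[X_t] = x_0 * exp((mu - sigma^2/2) t) * exp(sigma^2 t / 2) = x_0 * exp(mu t) = 8*exp(-3*t/5)/5.
Var(X_t) = E[X_t^2] - (E[X_t])^2 = x_0^2 * exp(2 mu t) * (exp(sigma^2 t) - 1) = (64*exp(9*t) - 64)*exp(-6*t/5)/25.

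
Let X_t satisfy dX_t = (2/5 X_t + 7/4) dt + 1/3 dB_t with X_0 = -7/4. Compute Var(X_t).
Var(X_t) = 5*exp(4*t/5)/36 - 5/36

The variance V(t) = Var(X_t) satisfies V'(t) = 2 a V(t) + c^2 with V(0) = 0 (drift coefficient is linear in X, diffusion is constant). With a = 2/5, c = 1/3, the solution is
  V(t) = (c^2 / (2 a)) * (exp(2 a t) - 1)
       = ((1/3)^2 / (2*(2/5))) * (exp((4/5) t) - 1)
       = 5*exp(4*t/5)/36 - 5/36.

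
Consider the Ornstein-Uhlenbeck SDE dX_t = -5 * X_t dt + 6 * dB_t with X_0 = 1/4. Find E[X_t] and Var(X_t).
E[X_t] = exp(-5*t)/4; Var(X_t) = 18/5 - 18*exp(-10*t)/5

The OU SDE dX = -theta X dt + sigma dB admits the integrating factor exp(theta t): d(exp(theta t) X_t) = sigma exp(theta t) dB_t. Integrating from 0 to t:
  X_t = x_0 * exp(-theta t) + sigma * int_0^t exp(-theta (t-s)) dB_s.
The Itô integral has mean 0 and (by the Itô isometry) variance sigma^2 * int_0^t exp(-2 theta (t - s)) ds = sigma^2 * (1 - exp(-2 theta t)) / (2 theta).
With theta = 5, sigma = 6, x_0 = 1/4:
  E[X_t] = 1/4 * exp(-5 t) = exp(-5*t)/4
  Var(X_t) = (6)^2 * (1 - exp(-2*5 t)) / (2 * 5) = 18/5 - 18*exp(-10*t)/5.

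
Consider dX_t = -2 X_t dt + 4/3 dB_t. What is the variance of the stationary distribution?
lim Var(X_t) = 4/9

The OU SDE dX = -theta X dt + sigma dB admits the integrating factor exp(theta t): d(exp(theta t) X_t) = sigma exp(theta t) dB_t. Integrating from 0 to t gives X_t = x_0 * exp(-theta t) + sigma * int_0^t exp(-theta (t-s)) dB_s for any initial x_0. The Itô integral has variance (by the Itô isometry) sigma^2 * int_0^t exp(-2 theta (t - s)) ds = sigma^2 * (1 - exp(-2 theta t)) / (2 theta), independent of x_0.
With theta = 2, sigma = 4/3:
  Var(X_t) = (4/3)^2 * (1 - exp(-2*2 t)) / (2 * 2) = 4/9 - 4*exp(-4*t)/9.
As t -> infinity, exp(-2*2 t) -> 0, so the stationary variance is sigma^2 / (2 theta) = 4/9.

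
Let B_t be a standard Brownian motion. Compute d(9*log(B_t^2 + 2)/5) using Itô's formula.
d(9*log(B_t^2 + 2)/5) = (9*(2 - B_t^2)/(5*(B_t^2 + 2)^2)) dt + (18*B_t/(5*(B_t^2 + 2))) dB_t

Itô's formula for f(B_t) gives d f(B_t) = f'(B_t) dB_t + (1/2) f''(B_t) dt. Compute derivatives of f(x) = 9*log(x^2 + 2)/5:
  f'(x)  = 18*x/(5*(x^2 + 2))
  f''(x) = 18*(2 - x^2)/(5*(x^2 + 2)^2)
Substitute x = B_t and multiply the f'' term by 1/2:
  drift     = (1/2) * (18*(2 - x^2)/(5*(x^2 + 2)^2)) evaluated at B_t = 9*(2 - B_t^2)/(5*(B_t^2 + 2)^2)
  diffusion = (18*x/(5*(x^2 + 2))) evaluated at B_t = 18*B_t/(5*(B_t^2 + 2))
Therefore d(9*log(B_t^2 + 2)/5) = (9*(2 - B_t^2)/(5*(B_t^2 + 2)^2)) dt + (18*B_t/(5*(B_t^2 + 2))) dB_t.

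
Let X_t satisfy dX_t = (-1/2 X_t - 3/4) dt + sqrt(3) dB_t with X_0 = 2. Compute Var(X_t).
Var(X_t) = 3 - 3*exp(-t)

The variance V(t) = Var(X_t) satisfies V'(t) = 2 a V(t) + c^2 with V(0) = 0 (drift coefficient is linear in X, diffusion is constant). With a = -1/2, c = sqrt(3), the solution is
  V(t) = (c^2 / (2 a)) * (exp(2 a t) - 1)
       = (sqrt(3)^2 / (2*(-1/2))) * (exp((-1) t) - 1)
       = 3 - 3*exp(-t).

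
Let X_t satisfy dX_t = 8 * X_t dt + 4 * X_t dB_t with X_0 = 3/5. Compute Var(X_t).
Var(X_t) = 9*(exp(16*t) - 1)*exp(16*t)/25

For GBM dX = mu X dt + sigma X dB with X_0 = x_0, apply Itô to Y = log X: dY = (mu - sigma^2/2) dt + sigma dB, so Y_t = log(x_0) + (mu - sigma^2/2) t + sigma B_t and hence X_t = x_0 * exp((mu - sigma^2/2) t + sigma B_t).
With mu = 8, sigma = 4, x_0 = 3/5, this gives:
  X_t = 3/5 * exp((0) * t + (4) * B_t).
Since sigma*B_t ~ Normal(0, sigma^2 t), E[exp(sigma*B_t)] = exp(sigma^2 t / 2); so E[X_t] = x_0 * exp((mu - sigma^2/2) t) * exp(sigma^2 t / 2) = x_0 * exp(mu t) = 3*exp(8*t)/5.
Var(X_t) = E[X_t^2] - (E[X_t])^2 = x_0^2 * exp(2 mu t) * (exp(sigma^2 t) - 1) = 9*(exp(16*t) - 1)*exp(16*t)/25.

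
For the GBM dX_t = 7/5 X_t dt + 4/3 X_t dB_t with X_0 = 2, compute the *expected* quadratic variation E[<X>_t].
E[<X>_t] = 160*exp(206*t/45)/103 - 160/103

<X>_t = int_0^t ((4/3) * X_s)^2 ds. Taking expectation inside the integral: E[<X>_t] = (4/3)^2 * int_0^t E[X_s^2] ds. For GBM, E[X_s^2] = x_0^2 * exp((2 mu + sigma^2) s). Integrating:
  E[<X>_t] = (4/3)^2 * 2^2 * (exp((2*(7/5) + (4/3)^2) t) - 1) / (2*(7/5) + (4/3)^2)
           = (4/3)^2 * 2^2 * (exp((206/45) t) - 1) / (206/45) = 160*exp(206*t/45)/103 - 160/103.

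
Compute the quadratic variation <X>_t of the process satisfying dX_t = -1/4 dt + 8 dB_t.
<X>_t = 64*t

For an Itô process dX_t = a(t) dt + b(t) dB_t, the quadratic variation is <X>_t = int_0^t b(s)^2 ds (the drift term does not contribute). Here b(s) = 8, so
  b(s)^2 = 64.
Integrating from 0 to t:
  <X>_t = int_0^t (64) ds = 64*t.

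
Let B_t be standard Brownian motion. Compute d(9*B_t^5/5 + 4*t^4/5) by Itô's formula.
d(9*B_t^5/5 + 4*t^4/5) = (18*B_t^3 + 16*t^3/5) dt + (9*B_t^4) dB_t

Itô's formula for f(t, x): d f(t, B_t) = (f_t + (1/2) f_xx) dt + f_x dB_t. Compute partials of f(t, x) = 4*t^4/5 + 9*x^5/5:
  f_t(t,x)  = 16*t^3/5
  f_x(t,x)  = 9*x^4
  f_xx(t,x) = 36*x^3
Assemble drift = f_t + (1/2) f_xx = 16*t^3/5 + 18*x^3 and diffusion = f_x = 9*x^4. Substituting x = B_t:
  d(9*B_t^5/5 + 4*t^4/5) = (18*B_t^3 + 16*t^3/5) dt + (9*B_t^4) dB_t.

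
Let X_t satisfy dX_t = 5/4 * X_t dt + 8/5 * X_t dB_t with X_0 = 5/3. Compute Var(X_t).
Var(X_t) = 25*(exp(64*t/25) - 1)*exp(5*t/2)/9

For GBM dX = mu X dt + sigma X dB with X_0 = x_0, apply Itô to Y = log X: dY = (mu - sigma^2/2) dt + sigma dB, so Y_t = log(x_0) + (mu - sigma^2/2) t + sigma B_t and hence X_t = x_0 * exp((mu - sigma^2/2) t + sigma B_t).
With mu = 5/4, sigma = 8/5, x_0 = 5/3, this gives:
  X_t = 5/3 * exp((-3/100) * t + (8/5) * B_t).
Since sigma*B_t ~ Normal(0, sigma^2 t), E[exp(sigma*B_t)] = exp(sigma^2 t / 2); so E[X_t] = x_0 * exp((mu - sigma^2/2) t) * exp(sigma^2 t / 2) = x_0 * exp(mu t) = 5*exp(5*t/4)/3.
Var(X_t) = E[X_t^2] - (E[X_t])^2 = x_0^2 * exp(2 mu t) * (exp(sigma^2 t) - 1) = 25*(exp(64*t/25) - 1)*exp(5*t/2)/9.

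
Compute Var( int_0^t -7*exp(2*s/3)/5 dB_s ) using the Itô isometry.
Var = 147*exp(4*t/3)/100 - 147/100

The Itô integral of a deterministic integrand f(s) has mean 0 because each increment f(s) * (B_{s+ds} - B_s) has mean 0. By the Itô isometry:
  Var( int_0^t f(s) dB_s ) = E[ (int_0^t f(s) dB_s)^2 ] = int_0^t f(s)^2 ds.
Here f(s) = -7*exp(2*s/3)/5, so f(s)^2 = 49*exp(4*s/3)/25. Integrate:
  int_0^t (49*exp(4*s/3)/25) ds = 147*exp(4*t/3)/100 - 147/100.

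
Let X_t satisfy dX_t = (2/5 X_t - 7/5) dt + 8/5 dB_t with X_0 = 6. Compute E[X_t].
E[X_t] = 5*exp(2*t/5)/2 + 7/2

Taking expectations and using E[dB_t] = 0, the mean m(t) = E[X_t] satisfies the ODE m'(t) = a m(t) + b with m(0) = x_0. With a = 2/5, b = -7/5, x_0 = 6, the solution is
  m(t) = x_0 * exp(a t) + (b/a) * (exp(a t) - 1)
       = 6 * exp((2/5) t) + ((-7/5)/(2/5)) * (exp((2/5) t) - 1)
       = 5*exp(2*t/5)/2 + 7/2.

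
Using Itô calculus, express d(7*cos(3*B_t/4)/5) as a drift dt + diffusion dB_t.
d(7*cos(3*B_t/4)/5) = (-63*cos(3*B_t/4)/160) dt + (-21*sin(3*B_t/4)/20) dB_t

Itô's formula for f(B_t) gives d f(B_t) = f'(B_t) dB_t + (1/2) f''(B_t) dt. Compute derivatives of f(x) = 7*cos(3*x/4)/5:
  f'(x)  = -21*sin(3*x/4)/20
  f''(x) = -63*cos(3*x/4)/80
Substitute x = B_t and multiply the f'' term by 1/2:
  drift     = (1/2) * (-63*cos(3*x/4)/80) evaluated at B_t = -63*cos(3*B_t/4)/160
  diffusion = (-21*sin(3*x/4)/20) evaluated at B_t = -21*sin(3*B_t/4)/20
Therefore d(7*cos(3*B_t/4)/5) = (-63*cos(3*B_t/4)/160) dt + (-21*sin(3*B_t/4)/20) dB_t.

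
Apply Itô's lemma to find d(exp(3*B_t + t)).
d(exp(3*B_t + t)) = (11*exp(3*B_t + t)/2) dt + (3*exp(3*B_t + t)) dB_t

Itô's formula for f(t, x): d f(t, B_t) = (f_t + (1/2) f_xx) dt + f_x dB_t. Compute partials of f(t, x) = exp(t + 3*x):
  f_t(t,x)  = exp(t + 3*x)
  f_x(t,x)  = 3*exp(t + 3*x)
  f_xx(t,x) = 9*exp(t + 3*x)
Assemble drift = f_t + (1/2) f_xx = 11*exp(t + 3*x)/2 and diffusion = f_x = 3*exp(t + 3*x). Substituting x = B_t:
  d(exp(3*B_t + t)) = (11*exp(3*B_t + t)/2) dt + (3*exp(3*B_t + t)) dB_t.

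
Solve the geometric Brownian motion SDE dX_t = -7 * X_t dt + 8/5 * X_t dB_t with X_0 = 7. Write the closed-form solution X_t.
X_t = 7 * exp((-207/25) * t + (8/5) * B_t)

For GBM dX = mu X dt + sigma X dB with X_0 = x_0, apply Itô to Y = log X: dY = (mu - sigma^2/2) dt + sigma dB, so Y_t = log(x_0) + (mu - sigma^2/2) t + sigma B_t and hence X_t = x_0 * exp((mu - sigma^2/2) t + sigma B_t).
With mu = -7, sigma = 8/5, x_0 = 7, this gives:
  X_t = 7 * exp((-207/25) * t + (8/5) * B_t).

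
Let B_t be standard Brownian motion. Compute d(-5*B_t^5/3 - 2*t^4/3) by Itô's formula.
d(-5*B_t^5/3 - 2*t^4/3) = (-50*B_t^3/3 - 8*t^3/3) dt + (-25*B_t^4/3) dB_t

Itô's formula for f(t, x): d f(t, B_t) = (f_t + (1/2) f_xx) dt + f_x dB_t. Compute partials of f(t, x) = -2*t^4/3 - 5*x^5/3:
  f_t(t,x)  = -8*t^3/3
  f_x(t,x)  = -25*x^4/3
  f_xx(t,x) = -100*x^3/3
Assemble drift = f_t + (1/2) f_xx = -8*t^3/3 - 50*x^3/3 and diffusion = f_x = -25*x^4/3. Substituting x = B_t:
  d(-5*B_t^5/3 - 2*t^4/3) = (-50*B_t^3/3 - 8*t^3/3) dt + (-25*B_t^4/3) dB_t.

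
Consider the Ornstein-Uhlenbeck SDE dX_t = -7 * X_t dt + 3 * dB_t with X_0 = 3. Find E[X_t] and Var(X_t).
E[X_t] = 3*exp(-7*t); Var(X_t) = 9/14 - 9*exp(-14*t)/14

The OU SDE dX = -theta X dt + sigma dB admits the integrating factor exp(theta t): d(exp(theta t) X_t) = sigma exp(theta t) dB_t. Integrating from 0 to t:
  X_t = x_0 * exp(-theta t) + sigma * int_0^t exp(-theta (t-s)) dB_s.
The Itô integral has mean 0 and (by the Itô isometry) variance sigma^2 * int_0^t exp(-2 theta (t - s)) ds = sigma^2 * (1 - exp(-2 theta t)) / (2 theta).
With theta = 7, sigma = 3, x_0 = 3:
  E[X_t] = 3 * exp(-7 t) = 3*exp(-7*t)
  Var(X_t) = (3)^2 * (1 - exp(-2*7 t)) / (2 * 7) = 9/14 - 9*exp(-14*t)/14.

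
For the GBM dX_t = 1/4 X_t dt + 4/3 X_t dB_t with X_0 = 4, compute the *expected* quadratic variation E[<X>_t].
E[<X>_t] = 512*exp(41*t/18)/41 - 512/41

<X>_t = int_0^t ((4/3) * X_s)^2 ds. Taking expectation inside the integral: E[<X>_t] = (4/3)^2 * int_0^t E[X_s^2] ds. For GBM, E[X_s^2] = x_0^2 * exp((2 mu + sigma^2) s). Integrating:
  E[<X>_t] = (4/3)^2 * 4^2 * (exp((2*(1/4) + (4/3)^2) t) - 1) / (2*(1/4) + (4/3)^2)
           = (4/3)^2 * 4^2 * (exp((41/18) t) - 1) / (41/18) = 512*exp(41*t/18)/41 - 512/41.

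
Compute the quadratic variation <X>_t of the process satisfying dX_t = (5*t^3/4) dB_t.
<X>_t = 25*t^7/112

For an Itô process dX_t = a(t) dt + b(t) dB_t, the quadratic variation is <X>_t = int_0^t b(s)^2 ds (the drift term does not contribute). Here b(s) = 5*s^3/4, so
  b(s)^2 = 25*s^6/16.
Integrating from 0 to t:
  <X>_t = int_0^t (25*s^6/16) ds = 25*t^7/112.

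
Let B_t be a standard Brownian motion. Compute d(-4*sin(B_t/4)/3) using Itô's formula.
d(-4*sin(B_t/4)/3) = (sin(B_t/4)/24) dt + (-cos(B_t/4)/3) dB_t

Itô's formula for f(B_t) gives d f(B_t) = f'(B_t) dB_t + (1/2) f''(B_t) dt. Compute derivatives of f(x) = -4*sin(x/4)/3:
  f'(x)  = -cos(x/4)/3
  f''(x) = sin(x/4)/12
Substitute x = B_t and multiply the f'' term by 1/2:
  drift     = (1/2) * (sin(x/4)/12) evaluated at B_t = sin(B_t/4)/24
  diffusion = (-cos(x/4)/3) evaluated at B_t = -cos(B_t/4)/3
Therefore d(-4*sin(B_t/4)/3) = (sin(B_t/4)/24) dt + (-cos(B_t/4)/3) dB_t.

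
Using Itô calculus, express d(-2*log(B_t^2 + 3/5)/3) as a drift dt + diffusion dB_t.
d(-2*log(B_t^2 + 3/5)/3) = (10*(5*B_t^2 - 3)/(3*(5*B_t^2 + 3)^2)) dt + (-20*B_t/(15*B_t^2 + 9)) dB_t

Itô's formula for f(B_t) gives d f(B_t) = f'(B_t) dB_t + (1/2) f''(B_t) dt. Compute derivatives of f(x) = -2*log(x^2 + 3/5)/3:
  f'(x)  = -20*x/(15*x^2 + 9)
  f''(x) = 20*(5*x^2 - 3)/(3*(5*x^2 + 3)^2)
Substitute x = B_t and multiply the f'' term by 1/2:
  drift     = (1/2) * (20*(5*x^2 - 3)/(3*(5*x^2 + 3)^2)) evaluated at B_t = 10*(5*B_t^2 - 3)/(3*(5*B_t^2 + 3)^2)
  diffusion = (-20*x/(15*x^2 + 9)) evaluated at B_t = -20*B_t/(15*B_t^2 + 9)
Therefore d(-2*log(B_t^2 + 3/5)/3) = (10*(5*B_t^2 - 3)/(3*(5*B_t^2 + 3)^2)) dt + (-20*B_t/(15*B_t^2 + 9)) dB_t.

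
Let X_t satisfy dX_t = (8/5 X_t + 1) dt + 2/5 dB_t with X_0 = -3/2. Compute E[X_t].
E[X_t] = -7*exp(8*t/5)/8 - 5/8

Taking expectations and using E[dB_t] = 0, the mean m(t) = E[X_t] satisfies the ODE m'(t) = a m(t) + b with m(0) = x_0. With a = 8/5, b = 1, x_0 = -3/2, the solution is
  m(t) = x_0 * exp(a t) + (b/a) * (exp(a t) - 1)
       = (-3/2) * exp((8/5) t) + (1/(8/5)) * (exp((8/5) t) - 1)
       = -7*exp(8*t/5)/8 - 5/8.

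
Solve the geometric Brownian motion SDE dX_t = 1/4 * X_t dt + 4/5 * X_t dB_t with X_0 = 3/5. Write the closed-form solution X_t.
X_t = 3/5 * exp((-7/100) * t + (4/5) * B_t)

For GBM dX = mu X dt + sigma X dB with X_0 = x_0, apply Itô to Y = log X: dY = (mu - sigma^2/2) dt + sigma dB, so Y_t = log(x_0) + (mu - sigma^2/2) t + sigma B_t and hence X_t = x_0 * exp((mu - sigma^2/2) t + sigma B_t).
With mu = 1/4, sigma = 4/5, x_0 = 3/5, this gives:
  X_t = 3/5 * exp((-7/100) * t + (4/5) * B_t).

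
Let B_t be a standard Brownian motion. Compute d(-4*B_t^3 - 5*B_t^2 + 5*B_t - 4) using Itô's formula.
d(-4*B_t^3 - 5*B_t^2 + 5*B_t - 4) = (-12*B_t - 5) dt + (-12*B_t^2 - 10*B_t + 5) dB_t

Itô's formula for f(B_t) gives d f(B_t) = f'(B_t) dB_t + (1/2) f''(B_t) dt. Compute derivatives of f(x) = -4*x^3 - 5*x^2 + 5*x - 4:
  f'(x)  = -12*x^2 - 10*x + 5
  f''(x) = -24*x - 10
Substitute x = B_t and multiply the f'' term by 1/2:
  drift     = (1/2) * (-24*x - 10) evaluated at B_t = -12*B_t - 5
  diffusion = (-12*x^2 - 10*x + 5) evaluated at B_t = -12*B_t^2 - 10*B_t + 5
Therefore d(-4*B_t^3 - 5*B_t^2 + 5*B_t - 4) = (-12*B_t - 5) dt + (-12*B_t^2 - 10*B_t + 5) dB_t.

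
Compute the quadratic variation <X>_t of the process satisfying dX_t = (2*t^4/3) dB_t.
<X>_t = 4*t^9/81

For an Itô process dX_t = a(t) dt + b(t) dB_t, the quadratic variation is <X>_t = int_0^t b(s)^2 ds (the drift term does not contribute). Here b(s) = 2*s^4/3, so
  b(s)^2 = 4*s^8/9.
Integrating from 0 to t:
  <X>_t = int_0^t (4*s^8/9) ds = 4*t^9/81.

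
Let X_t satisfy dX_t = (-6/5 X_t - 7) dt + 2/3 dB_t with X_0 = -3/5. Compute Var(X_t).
Var(X_t) = 5/27 - 5*exp(-12*t/5)/27

The variance V(t) = Var(X_t) satisfies V'(t) = 2 a V(t) + c^2 with V(0) = 0 (drift coefficient is linear in X, diffusion is constant). With a = -6/5, c = 2/3, the solution is
  V(t) = (c^2 / (2 a)) * (exp(2 a t) - 1)
       = ((2/3)^2 / (2*(-6/5))) * (exp((-12/5) t) - 1)
       = 5/27 - 5*exp(-12*t/5)/27.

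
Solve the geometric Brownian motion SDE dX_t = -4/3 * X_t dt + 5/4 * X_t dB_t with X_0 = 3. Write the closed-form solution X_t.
X_t = 3 * exp((-203/96) * t + (5/4) * B_t)

For GBM dX = mu X dt + sigma X dB with X_0 = x_0, apply Itô to Y = log X: dY = (mu - sigma^2/2) dt + sigma dB, so Y_t = log(x_0) + (mu - sigma^2/2) t + sigma B_t and hence X_t = x_0 * exp((mu - sigma^2/2) t + sigma B_t).
With mu = -4/3, sigma = 5/4, x_0 = 3, this gives:
  X_t = 3 * exp((-203/96) * t + (5/4) * B_t).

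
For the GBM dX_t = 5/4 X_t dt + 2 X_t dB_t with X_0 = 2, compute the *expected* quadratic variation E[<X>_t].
E[<X>_t] = 32*exp(13*t/2)/13 - 32/13

<X>_t = int_0^t (2 * X_s)^2 ds. Taking expectation inside the integral: E[<X>_t] = 2^2 * int_0^t E[X_s^2] ds. For GBM, E[X_s^2] = x_0^2 * exp((2 mu + sigma^2) s). Integrating:
  E[<X>_t] = 2^2 * 2^2 * (exp((2*(5/4) + 2^2) t) - 1) / (2*(5/4) + 2^2)
           = 2^2 * 2^2 * (exp((13/2) t) - 1) / (13/2) = 32*exp(13*t/2)/13 - 32/13.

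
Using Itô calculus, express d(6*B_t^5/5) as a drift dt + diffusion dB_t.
d(6*B_t^5/5) = (12*B_t^3) dt + (6*B_t^4) dB_t

Itô's formula for f(B_t) gives d f(B_t) = f'(B_t) dB_t + (1/2) f''(B_t) dt. Compute derivatives of f(x) = 6*x^5/5:
  f'(x)  = 6*x^4
  f''(x) = 24*x^3
Substitute x = B_t and multiply the f'' term by 1/2:
  drift     = (1/2) * (24*x^3) evaluated at B_t = 12*B_t^3
  diffusion = (6*x^4) evaluated at B_t = 6*B_t^4
Therefore d(6*B_t^5/5) = (12*B_t^3) dt + (6*B_t^4) dB_t.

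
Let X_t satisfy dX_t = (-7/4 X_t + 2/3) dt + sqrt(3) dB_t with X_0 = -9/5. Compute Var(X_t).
Var(X_t) = 6/7 - 6*exp(-7*t/2)/7

The variance V(t) = Var(X_t) satisfies V'(t) = 2 a V(t) + c^2 with V(0) = 0 (drift coefficient is linear in X, diffusion is constant). With a = -7/4, c = sqrt(3), the solution is
  V(t) = (c^2 / (2 a)) * (exp(2 a t) - 1)
       = (sqrt(3)^2 / (2*(-7/4))) * (exp((-7/2) t) - 1)
       = 6/7 - 6*exp(-7*t/2)/7.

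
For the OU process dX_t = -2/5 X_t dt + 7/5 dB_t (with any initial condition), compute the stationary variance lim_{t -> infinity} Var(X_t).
lim Var(X_t) = 49/20

The OU SDE dX = -theta X dt + sigma dB admits the integrating factor exp(theta t): d(exp(theta t) X_t) = sigma exp(theta t) dB_t. Integrating from 0 to t gives X_t = x_0 * exp(-theta t) + sigma * int_0^t exp(-theta (t-s)) dB_s for any initial x_0. The Itô integral has variance (by the Itô isometry) sigma^2 * int_0^t exp(-2 theta (t - s)) ds = sigma^2 * (1 - exp(-2 theta t)) / (2 theta), independent of x_0.
With theta = 2/5, sigma = 7/5:
  Var(X_t) = (7/5)^2 * (1 - exp(-2*2/5 t)) / (2 * 2/5) = 49/20 - 49*exp(-4*t/5)/20.
As t -> infinity, exp(-2*2/5 t) -> 0, so the stationary variance is sigma^2 / (2 theta) = 49/20.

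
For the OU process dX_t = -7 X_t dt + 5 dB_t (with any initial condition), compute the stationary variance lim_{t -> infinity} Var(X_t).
lim Var(X_t) = 25/14

The OU SDE dX = -theta X dt + sigma dB admits the integrating factor exp(theta t): d(exp(theta t) X_t) = sigma exp(theta t) dB_t. Integrating from 0 to t gives X_t = x_0 * exp(-theta t) + sigma * int_0^t exp(-theta (t-s)) dB_s for any initial x_0. The Itô integral has variance (by the Itô isometry) sigma^2 * int_0^t exp(-2 theta (t - s)) ds = sigma^2 * (1 - exp(-2 theta t)) / (2 theta), independent of x_0.
With theta = 7, sigma = 5:
  Var(X_t) = (5)^2 * (1 - exp(-2*7 t)) / (2 * 7) = 25/14 - 25*exp(-14*t)/14.
As t -> infinity, exp(-2*7 t) -> 0, so the stationary variance is sigma^2 / (2 theta) = 25/14.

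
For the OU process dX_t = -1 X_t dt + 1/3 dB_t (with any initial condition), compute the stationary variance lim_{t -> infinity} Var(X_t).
lim Var(X_t) = 1/18

The OU SDE dX = -theta X dt + sigma dB admits the integrating factor exp(theta t): d(exp(theta t) X_t) = sigma exp(theta t) dB_t. Integrating from 0 to t gives X_t = x_0 * exp(-theta t) + sigma * int_0^t exp(-theta (t-s)) dB_s for any initial x_0. The Itô integral has variance (by the Itô isometry) sigma^2 * int_0^t exp(-2 theta (t - s)) ds = sigma^2 * (1 - exp(-2 theta t)) / (2 theta), independent of x_0.
With theta = 1, sigma = 1/3:
  Var(X_t) = (1/3)^2 * (1 - exp(-2*1 t)) / (2 * 1) = 1/18 - exp(-2*t)/18.
As t -> infinity, exp(-2*1 t) -> 0, so the stationary variance is sigma^2 / (2 theta) = 1/18.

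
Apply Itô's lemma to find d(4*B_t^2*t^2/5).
d(4*B_t^2*t^2/5) = (4*t*(2*B_t^2 + t)/5) dt + (8*B_t*t^2/5) dB_t

Itô's formula for f(t, x): d f(t, B_t) = (f_t + (1/2) f_xx) dt + f_x dB_t. Compute partials of f(t, x) = 4*t^2*x^2/5:
  f_t(t,x)  = 8*t*x^2/5
  f_x(t,x)  = 8*t^2*x/5
  f_xx(t,x) = 8*t^2/5
Assemble drift = f_t + (1/2) f_xx = 4*t*(t + 2*x^2)/5 and diffusion = f_x = 8*t^2*x/5. Substituting x = B_t:
  d(4*B_t^2*t^2/5) = (4*t*(2*B_t^2 + t)/5) dt + (8*B_t*t^2/5) dB_t.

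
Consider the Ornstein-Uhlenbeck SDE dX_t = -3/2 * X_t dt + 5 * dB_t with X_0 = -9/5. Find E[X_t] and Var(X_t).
E[X_t] = -9*exp(-3*t/2)/5; Var(X_t) = 25/3 - 25*exp(-3*t)/3

The OU SDE dX = -theta X dt + sigma dB admits the integrating factor exp(theta t): d(exp(theta t) X_t) = sigma exp(theta t) dB_t. Integrating from 0 to t:
  X_t = x_0 * exp(-theta t) + sigma * int_0^t exp(-theta (t-s)) dB_s.
The Itô integral has mean 0 and (by the Itô isometry) variance sigma^2 * int_0^t exp(-2 theta (t - s)) ds = sigma^2 * (1 - exp(-2 theta t)) / (2 theta).
With theta = 3/2, sigma = 5, x_0 = -9/5:
  E[X_t] = -9/5 * exp(-3/2 t) = -9*exp(-3*t/2)/5
  Var(X_t) = (5)^2 * (1 - exp(-2*3/2 t)) / (2 * 3/2) = 25/3 - 25*exp(-3*t)/3.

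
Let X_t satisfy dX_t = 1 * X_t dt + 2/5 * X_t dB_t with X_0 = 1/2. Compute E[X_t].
E[X_t] = exp(t)/2

For GBM dX = mu X dt + sigma X dB with X_0 = x_0, apply Itô to Y = log X: dY = (mu - sigma^2/2) dt + sigma dB, so Y_t = log(x_0) + (mu - sigma^2/2) t + sigma B_t and hence X_t = x_0 * exp((mu - sigma^2/2) t + sigma B_t).
With mu = 1, sigma = 2/5, x_0 = 1/2, this gives:
  X_t = 1/2 * exp((23/25) * t + (2/5) * B_t).
Since sigma*B_t ~ Normal(0, sigma^2 t), E[exp(sigma*B_t)] = exp(sigma^2 t / 2); so E[X_t] = x_0 * exp((mu - sigma^2/2) t) * exp(sigma^2 t / 2) = x_0 * exp(mu t) = exp(t)/2.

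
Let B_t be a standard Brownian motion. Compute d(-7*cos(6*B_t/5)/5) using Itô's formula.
d(-7*cos(6*B_t/5)/5) = (126*cos(6*B_t/5)/125) dt + (42*sin(6*B_t/5)/25) dB_t

Itô's formula for f(B_t) gives d f(B_t) = f'(B_t) dB_t + (1/2) f''(B_t) dt. Compute derivatives of f(x) = -7*cos(6*x/5)/5:
  f'(x)  = 42*sin(6*x/5)/25
  f''(x) = 252*cos(6*x/5)/125
Substitute x = B_t and multiply the f'' term by 1/2:
  drift     = (1/2) * (252*cos(6*x/5)/125) evaluated at B_t = 126*cos(6*B_t/5)/125
  diffusion = (42*sin(6*x/5)/25) evaluated at B_t = 42*sin(6*B_t/5)/25
Therefore d(-7*cos(6*B_t/5)/5) = (126*cos(6*B_t/5)/125) dt + (42*sin(6*B_t/5)/25) dB_t.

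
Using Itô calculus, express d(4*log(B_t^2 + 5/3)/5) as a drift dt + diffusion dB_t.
d(4*log(B_t^2 + 5/3)/5) = (12*(5 - 3*B_t^2)/(5*(3*B_t^2 + 5)^2)) dt + (24*B_t/(5*(3*B_t^2 + 5))) dB_t

Itô's formula for f(B_t) gives d f(B_t) = f'(B_t) dB_t + (1/2) f''(B_t) dt. Compute derivatives of f(x) = 4*log(x^2 + 5/3)/5:
  f'(x)  = 24*x/(5*(3*x^2 + 5))
  f''(x) = 24*(5 - 3*x^2)/(5*(3*x^2 + 5)^2)
Substitute x = B_t and multiply the f'' term by 1/2:
  drift     = (1/2) * (24*(5 - 3*x^2)/(5*(3*x^2 + 5)^2)) evaluated at B_t = 12*(5 - 3*B_t^2)/(5*(3*B_t^2 + 5)^2)
  diffusion = (24*x/(5*(3*x^2 + 5))) evaluated at B_t = 24*B_t/(5*(3*B_t^2 + 5))
Therefore d(4*log(B_t^2 + 5/3)/5) = (12*(5 - 3*B_t^2)/(5*(3*B_t^2 + 5)^2)) dt + (24*B_t/(5*(3*B_t^2 + 5))) dB_t.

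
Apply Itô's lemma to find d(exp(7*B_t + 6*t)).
d(exp(7*B_t + 6*t)) = (61*exp(7*B_t + 6*t)/2) dt + (7*exp(7*B_t + 6*t)) dB_t

Itô's formula for f(t, x): d f(t, B_t) = (f_t + (1/2) f_xx) dt + f_x dB_t. Compute partials of f(t, x) = exp(6*t + 7*x):
  f_t(t,x)  = 6*exp(6*t + 7*x)
  f_x(t,x)  = 7*exp(6*t + 7*x)
  f_xx(t,x) = 49*exp(6*t + 7*x)
Assemble drift = f_t + (1/2) f_xx = 61*exp(6*t + 7*x)/2 and diffusion = f_x = 7*exp(6*t + 7*x). Substituting x = B_t:
  d(exp(7*B_t + 6*t)) = (61*exp(7*B_t + 6*t)/2) dt + (7*exp(7*B_t + 6*t)) dB_t.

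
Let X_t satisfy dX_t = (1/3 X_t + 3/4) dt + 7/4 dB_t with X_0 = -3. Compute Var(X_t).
Var(X_t) = 147*exp(2*t/3)/32 - 147/32

The variance V(t) = Var(X_t) satisfies V'(t) = 2 a V(t) + c^2 with V(0) = 0 (drift coefficient is linear in X, diffusion is constant). With a = 1/3, c = 7/4, the solution is
  V(t) = (c^2 / (2 a)) * (exp(2 a t) - 1)
       = ((7/4)^2 / (2*(1/3))) * (exp((2/3) t) - 1)
       = 147*exp(2*t/3)/32 - 147/32.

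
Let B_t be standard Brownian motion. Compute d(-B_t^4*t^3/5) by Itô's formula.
d(-B_t^4*t^3/5) = (3*B_t^2*t^2*(-B_t^2 - 2*t)/5) dt + (-4*B_t^3*t^3/5) dB_t

Itô's formula for f(t, x): d f(t, B_t) = (f_t + (1/2) f_xx) dt + f_x dB_t. Compute partials of f(t, x) = -t^3*x^4/5:
  f_t(t,x)  = -3*t^2*x^4/5
  f_x(t,x)  = -4*t^3*x^3/5
  f_xx(t,x) = -12*t^3*x^2/5
Assemble drift = f_t + (1/2) f_xx = 3*t^2*x^2*(-2*t - x^2)/5 and diffusion = f_x = -4*t^3*x^3/5. Substituting x = B_t:
  d(-B_t^4*t^3/5) = (3*B_t^2*t^2*(-B_t^2 - 2*t)/5) dt + (-4*B_t^3*t^3/5) dB_t.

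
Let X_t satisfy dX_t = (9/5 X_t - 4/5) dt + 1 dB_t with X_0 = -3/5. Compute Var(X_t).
Var(X_t) = 5*exp(18*t/5)/18 - 5/18

The variance V(t) = Var(X_t) satisfies V'(t) = 2 a V(t) + c^2 with V(0) = 0 (drift coefficient is linear in X, diffusion is constant). With a = 9/5, c = 1, the solution is
  V(t) = (c^2 / (2 a)) * (exp(2 a t) - 1)
       = (1^2 / (2*(9/5))) * (exp((18/5) t) - 1)
       = 5*exp(18*t/5)/18 - 5/18.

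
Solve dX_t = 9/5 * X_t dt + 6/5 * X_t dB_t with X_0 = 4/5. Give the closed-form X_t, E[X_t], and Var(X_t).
X_t = 4/5 * exp((27/25) t + (6/5) B_t); E[X_t] = 4*exp(9*t/5)/5; Var(X_t) = 16*(exp(36*t/25) - 1)*exp(18*t/5)/25

For GBM dX = mu X dt + sigma X dB with X_0 = x_0, apply Itô to Y = log X: dY = (mu - sigma^2/2) dt + sigma dB, so Y_t = log(x_0) + (mu - sigma^2/2) t + sigma B_t and hence X_t = x_0 * exp((mu - sigma^2/2) t + sigma B_t).
With mu = 9/5, sigma = 6/5, x_0 = 4/5, this gives:
  X_t = 4/5 * exp((27/25) * t + (6/5) * B_t).
Since sigma*B_t ~ Normal(0, sigma^2 t), E[exp(sigma*B_t)] = exp(sigma^2 t / 2); so E[X_t] = x_0 * exp((mu - sigma^2/2) t) * exp(sigma^2 t / 2) = x_0 * exp(mu t) = 4*exp(9*t/5)/5.
Var(X_t) = E[X_t^2] - (E[X_t])^2 = x_0^2 * exp(2 mu t) * (exp(sigma^2 t) - 1) = 16*(exp(36*t/25) - 1)*exp(18*t/5)/25.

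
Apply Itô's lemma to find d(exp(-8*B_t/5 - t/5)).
d(exp(-8*B_t/5 - t/5)) = (27*exp(-8*B_t/5 - t/5)/25) dt + (-8*exp(-8*B_t/5 - t/5)/5) dB_t

Itô's formula for f(t, x): d f(t, B_t) = (f_t + (1/2) f_xx) dt + f_x dB_t. Compute partials of f(t, x) = exp(-t/5 - 8*x/5):
  f_t(t,x)  = -exp(-t/5 - 8*x/5)/5
  f_x(t,x)  = -8*exp(-t/5 - 8*x/5)/5
  f_xx(t,x) = 64*exp(-t/5 - 8*x/5)/25
Assemble drift = f_t + (1/2) f_xx = 27*exp(-t/5 - 8*x/5)/25 and diffusion = f_x = -8*exp(-t/5 - 8*x/5)/5. Substituting x = B_t:
  d(exp(-8*B_t/5 - t/5)) = (27*exp(-8*B_t/5 - t/5)/25) dt + (-8*exp(-8*B_t/5 - t/5)/5) dB_t.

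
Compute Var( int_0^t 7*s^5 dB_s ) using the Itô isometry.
Var = 49*t^11/11

The Itô integral of a deterministic integrand f(s) has mean 0 because each increment f(s) * (B_{s+ds} - B_s) has mean 0. By the Itô isometry:
  Var( int_0^t f(s) dB_s ) = E[ (int_0^t f(s) dB_s)^2 ] = int_0^t f(s)^2 ds.
Here f(s) = 7*s^5, so f(s)^2 = 49*s^10. Integrate:
  int_0^t (49*s^10) ds = 49*t^11/11.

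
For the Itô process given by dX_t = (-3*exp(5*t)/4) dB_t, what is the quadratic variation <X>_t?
<X>_t = 9*exp(10*t)/160 - 9/160

For an Itô process dX_t = a(t) dt + b(t) dB_t, the quadratic variation is <X>_t = int_0^t b(s)^2 ds (the drift term does not contribute). Here b(s) = -3*exp(5*s)/4, so
  b(s)^2 = 9*exp(10*s)/16.
Integrating from 0 to t:
  <X>_t = int_0^t (9*exp(10*s)/16) ds = 9*exp(10*t)/160 - 9/160.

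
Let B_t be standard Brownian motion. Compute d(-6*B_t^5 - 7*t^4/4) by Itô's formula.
d(-6*B_t^5 - 7*t^4/4) = (-60*B_t^3 - 7*t^3) dt + (-30*B_t^4) dB_t

Itô's formula for f(t, x): d f(t, B_t) = (f_t + (1/2) f_xx) dt + f_x dB_t. Compute partials of f(t, x) = -7*t^4/4 - 6*x^5:
  f_t(t,x)  = -7*t^3
  f_x(t,x)  = -30*x^4
  f_xx(t,x) = -120*x^3
Assemble drift = f_t + (1/2) f_xx = -7*t^3 - 60*x^3 and diffusion = f_x = -30*x^4. Substituting x = B_t:
  d(-6*B_t^5 - 7*t^4/4) = (-60*B_t^3 - 7*t^3) dt + (-30*B_t^4) dB_t.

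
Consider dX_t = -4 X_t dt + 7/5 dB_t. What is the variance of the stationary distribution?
lim Var(X_t) = 49/200

The OU SDE dX = -theta X dt + sigma dB admits the integrating factor exp(theta t): d(exp(theta t) X_t) = sigma exp(theta t) dB_t. Integrating from 0 to t gives X_t = x_0 * exp(-theta t) + sigma * int_0^t exp(-theta (t-s)) dB_s for any initial x_0. The Itô integral has variance (by the Itô isometry) sigma^2 * int_0^t exp(-2 theta (t - s)) ds = sigma^2 * (1 - exp(-2 theta t)) / (2 theta), independent of x_0.
With theta = 4, sigma = 7/5:
  Var(X_t) = (7/5)^2 * (1 - exp(-2*4 t)) / (2 * 4) = 49/200 - 49*exp(-8*t)/200.
As t -> infinity, exp(-2*4 t) -> 0, so the stationary variance is sigma^2 / (2 theta) = 49/200.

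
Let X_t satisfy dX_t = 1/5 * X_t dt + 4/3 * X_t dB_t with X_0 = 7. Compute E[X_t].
E[X_t] = 7*exp(t/5)

For GBM dX = mu X dt + sigma X dB with X_0 = x_0, apply Itô to Y = log X: dY = (mu - sigma^2/2) dt + sigma dB, so Y_t = log(x_0) + (mu - sigma^2/2) t + sigma B_t and hence X_t = x_0 * exp((mu - sigma^2/2) t + sigma B_t).
With mu = 1/5, sigma = 4/3, x_0 = 7, this gives:
  X_t = 7 * exp((-31/45) * t + (4/3) * B_t).
Since sigma*B_t ~ Normal(0, sigma^2 t), E[exp(sigma*B_t)] = exp(sigma^2 t / 2); so E[X_t] = x_0 * exp((mu - sigma^2/2) t) * exp(sigma^2 t / 2) = x_0 * exp(mu t) = 7*exp(t/5).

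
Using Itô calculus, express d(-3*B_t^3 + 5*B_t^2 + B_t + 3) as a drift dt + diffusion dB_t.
d(-3*B_t^3 + 5*B_t^2 + B_t + 3) = (5 - 9*B_t) dt + (-9*B_t^2 + 10*B_t + 1) dB_t

Itô's formula for f(B_t) gives d f(B_t) = f'(B_t) dB_t + (1/2) f''(B_t) dt. Compute derivatives of f(x) = -3*x^3 + 5*x^2 + x + 3:
  f'(x)  = -9*x^2 + 10*x + 1
  f''(x) = 10 - 18*x
Substitute x = B_t and multiply the f'' term by 1/2:
  drift     = (1/2) * (10 - 18*x) evaluated at B_t = 5 - 9*B_t
  diffusion = (-9*x^2 + 10*x + 1) evaluated at B_t = -9*B_t^2 + 10*B_t + 1
Therefore d(-3*B_t^3 + 5*B_t^2 + B_t + 3) = (5 - 9*B_t) dt + (-9*B_t^2 + 10*B_t + 1) dB_t.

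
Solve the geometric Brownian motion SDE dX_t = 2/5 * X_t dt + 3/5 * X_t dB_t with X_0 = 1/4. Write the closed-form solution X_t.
X_t = 1/4 * exp((11/50) * t + (3/5) * B_t)

For GBM dX = mu X dt + sigma X dB with X_0 = x_0, apply Itô to Y = log X: dY = (mu - sigma^2/2) dt + sigma dB, so Y_t = log(x_0) + (mu - sigma^2/2) t + sigma B_t and hence X_t = x_0 * exp((mu - sigma^2/2) t + sigma B_t).
With mu = 2/5, sigma = 3/5, x_0 = 1/4, this gives:
  X_t = 1/4 * exp((11/50) * t + (3/5) * B_t).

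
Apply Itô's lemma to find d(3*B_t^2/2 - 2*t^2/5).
d(3*B_t^2/2 - 2*t^2/5) = (3/2 - 4*t/5) dt + (3*B_t) dB_t

Itô's formula for f(t, x): d f(t, B_t) = (f_t + (1/2) f_xx) dt + f_x dB_t. Compute partials of f(t, x) = -2*t^2/5 + 3*x^2/2:
  f_t(t,x)  = -4*t/5
  f_x(t,x)  = 3*x
  f_xx(t,x) = 3
Assemble drift = f_t + (1/2) f_xx = 3/2 - 4*t/5 and diffusion = f_x = 3*x. Substituting x = B_t:
  d(3*B_t^2/2 - 2*t^2/5) = (3/2 - 4*t/5) dt + (3*B_t) dB_t.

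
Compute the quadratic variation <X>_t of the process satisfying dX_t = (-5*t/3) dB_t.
<X>_t = 25*t^3/27

For an Itô process dX_t = a(t) dt + b(t) dB_t, the quadratic variation is <X>_t = int_0^t b(s)^2 ds (the drift term does not contribute). Here b(s) = -5*s/3, so
  b(s)^2 = 25*s^2/9.
Integrating from 0 to t:
  <X>_t = int_0^t (25*s^2/9) ds = 25*t^3/27.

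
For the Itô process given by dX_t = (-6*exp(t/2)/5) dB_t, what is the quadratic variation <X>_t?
<X>_t = 36*exp(t)/25 - 36/25

For an Itô process dX_t = a(t) dt + b(t) dB_t, the quadratic variation is <X>_t = int_0^t b(s)^2 ds (the drift term does not contribute). Here b(s) = -6*exp(s/2)/5, so
  b(s)^2 = 36*exp(s)/25.
Integrating from 0 to t:
  <X>_t = int_0^t (36*exp(s)/25) ds = 36*exp(t)/25 - 36/25.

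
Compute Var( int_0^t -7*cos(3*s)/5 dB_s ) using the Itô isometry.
Var = 49*t/50 + 49*sin(6*t)/300

The Itô integral of a deterministic integrand f(s) has mean 0 because each increment f(s) * (B_{s+ds} - B_s) has mean 0. By the Itô isometry:
  Var( int_0^t f(s) dB_s ) = E[ (int_0^t f(s) dB_s)^2 ] = int_0^t f(s)^2 ds.
Here f(s) = -7*cos(3*s)/5, so f(s)^2 = 49*cos(3*s)^2/25. Integrate:
  int_0^t (49*cos(3*s)^2/25) ds = 49*t/50 + 49*sin(6*t)/300.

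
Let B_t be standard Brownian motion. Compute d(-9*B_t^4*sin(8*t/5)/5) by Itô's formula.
d(-9*B_t^4*sin(8*t/5)/5) = (18*B_t^2*(-4*B_t^2*cos(8*t/5) - 15*sin(8*t/5))/25) dt + (-36*B_t^3*sin(8*t/5)/5) dB_t

Itô's formula for f(t, x): d f(t, B_t) = (f_t + (1/2) f_xx) dt + f_x dB_t. Compute partials of f(t, x) = -9*x^4*sin(8*t/5)/5:
  f_t(t,x)  = -72*x^4*cos(8*t/5)/25
  f_x(t,x)  = -36*x^3*sin(8*t/5)/5
  f_xx(t,x) = -108*x^2*sin(8*t/5)/5
Assemble drift = f_t + (1/2) f_xx = 18*x^2*(-4*x^2*cos(8*t/5) - 15*sin(8*t/5))/25 and diffusion = f_x = -36*x^3*sin(8*t/5)/5. Substituting x = B_t:
  d(-9*B_t^4*sin(8*t/5)/5) = (18*B_t^2*(-4*B_t^2*cos(8*t/5) - 15*sin(8*t/5))/25) dt + (-36*B_t^3*sin(8*t/5)/5) dB_t.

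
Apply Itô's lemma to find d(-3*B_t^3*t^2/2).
d(-3*B_t^3*t^2/2) = (3*B_t*t*(-2*B_t^2 - 3*t)/2) dt + (-9*B_t^2*t^2/2) dB_t

Itô's formula for f(t, x): d f(t, B_t) = (f_t + (1/2) f_xx) dt + f_x dB_t. Compute partials of f(t, x) = -3*t^2*x^3/2:
  f_t(t,x)  = -3*t*x^3
  f_x(t,x)  = -9*t^2*x^2/2
  f_xx(t,x) = -9*t^2*x
Assemble drift = f_t + (1/2) f_xx = 3*t*x*(-3*t - 2*x^2)/2 and diffusion = f_x = -9*t^2*x^2/2. Substituting x = B_t:
  d(-3*B_t^3*t^2/2) = (3*B_t*t*(-2*B_t^2 - 3*t)/2) dt + (-9*B_t^2*t^2/2) dB_t.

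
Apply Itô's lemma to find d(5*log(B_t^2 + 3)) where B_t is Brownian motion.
d(5*log(B_t^2 + 3)) = (5*(3 - B_t^2)/(B_t^2 + 3)^2) dt + (10*B_t/(B_t^2 + 3)) dB_t

Itô's formula for f(B_t) gives d f(B_t) = f'(B_t) dB_t + (1/2) f''(B_t) dt. Compute derivatives of f(x) = 5*log(x^2 + 3):
  f'(x)  = 10*x/(x^2 + 3)
  f''(x) = 10*(3 - x^2)/(x^2 + 3)^2
Substitute x = B_t and multiply the f'' term by 1/2:
  drift     = (1/2) * (10*(3 - x^2)/(x^2 + 3)^2) evaluated at B_t = 5*(3 - B_t^2)/(B_t^2 + 3)^2
  diffusion = (10*x/(x^2 + 3)) evaluated at B_t = 10*B_t/(B_t^2 + 3)
Therefore d(5*log(B_t^2 + 3)) = (5*(3 - B_t^2)/(B_t^2 + 3)^2) dt + (10*B_t/(B_t^2 + 3)) dB_t.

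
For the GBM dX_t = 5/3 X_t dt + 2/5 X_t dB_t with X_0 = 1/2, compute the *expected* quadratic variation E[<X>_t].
E[<X>_t] = 3*exp(262*t/75)/262 - 3/262

<X>_t = int_0^t ((2/5) * X_s)^2 ds. Taking expectation inside the integral: E[<X>_t] = (2/5)^2 * int_0^t E[X_s^2] ds. For GBM, E[X_s^2] = x_0^2 * exp((2 mu + sigma^2) s). Integrating:
  E[<X>_t] = (2/5)^2 * (1/2)^2 * (exp((2*(5/3) + (2/5)^2) t) - 1) / (2*(5/3) + (2/5)^2)
           = (2/5)^2 * (1/2)^2 * (exp((262/75) t) - 1) / (262/75) = 3*exp(262*t/75)/262 - 3/262.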